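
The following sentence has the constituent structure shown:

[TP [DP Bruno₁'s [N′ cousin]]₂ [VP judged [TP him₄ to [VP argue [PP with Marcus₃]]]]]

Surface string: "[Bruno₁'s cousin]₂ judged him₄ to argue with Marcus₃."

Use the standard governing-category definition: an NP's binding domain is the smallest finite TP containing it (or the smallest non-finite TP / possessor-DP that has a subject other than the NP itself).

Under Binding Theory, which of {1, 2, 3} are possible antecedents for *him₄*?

{1}

*him* is a pronoun, so Principle B applies: it must be free in its binding domain.
Binding domain of *him₄*: the matrix TP, whose subject is [Bruno₁'s cousin]₂.
*Bruno₁* and the pronoun do not c-command one another → neither Principle B nor Principle C is at stake; coindexation permitted.
*[Bruno₁'s cousin]₂* c-commands the pronoun within its binding domain → coindexation would violate Principle B.
*Marcus₃*: the pronoun c-commands this R-expression → coindexation would violate Principle C on *Marcus₃*.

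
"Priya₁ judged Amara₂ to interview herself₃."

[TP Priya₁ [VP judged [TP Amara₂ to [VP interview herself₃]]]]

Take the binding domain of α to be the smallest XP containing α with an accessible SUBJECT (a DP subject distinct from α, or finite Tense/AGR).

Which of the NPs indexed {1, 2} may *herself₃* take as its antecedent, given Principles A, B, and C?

{2}

*herself* is an anaphor, so Principle A applies: it must be bound in its binding domain.
Binding domain of *herself₃*: the embedded TP, whose subject is Amara₂.
*Priya₁* c-commands the anaphor but is outside its binding domain → cannot satisfy Principle A.
*Amara₂* c-commands the anaphor within its binding domain → licit binder.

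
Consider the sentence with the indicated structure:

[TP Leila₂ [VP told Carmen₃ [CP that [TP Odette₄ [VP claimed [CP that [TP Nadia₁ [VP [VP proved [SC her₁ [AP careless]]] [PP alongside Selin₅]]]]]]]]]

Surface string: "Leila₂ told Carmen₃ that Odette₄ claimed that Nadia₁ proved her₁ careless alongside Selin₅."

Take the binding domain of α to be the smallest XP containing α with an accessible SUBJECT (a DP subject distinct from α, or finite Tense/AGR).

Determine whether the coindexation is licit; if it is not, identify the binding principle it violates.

Principle B

The two coindexed NPs are *Nadia₁* and *her₁*.
*her₁* is a pronoun. Its binding domain is the embedded TP, whose subject is Nadia₁.
*Nadia₁* c-commands it within that domain and carries the same index.
The pronoun is locally bound → Principle B violation.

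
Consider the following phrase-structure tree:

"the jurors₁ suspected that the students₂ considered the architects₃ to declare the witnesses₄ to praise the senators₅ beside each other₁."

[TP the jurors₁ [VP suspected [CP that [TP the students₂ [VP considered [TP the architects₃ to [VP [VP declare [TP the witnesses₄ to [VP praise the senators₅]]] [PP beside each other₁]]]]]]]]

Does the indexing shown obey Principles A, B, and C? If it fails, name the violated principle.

Principle A

The two coindexed NPs are *the jurors₁* and *each other₁*.
*each other₁* is an anaphor. Principle A requires it to be bound within its binding domain — the embedded TP, whose subject is the architects₃.
Within that domain it is c-commanded by *the architects₃*, which does not share its index.
*the jurors₁* does c-command the anaphor, but from outside its binding domain.
The anaphor is unbound in its domain → Principle A violation.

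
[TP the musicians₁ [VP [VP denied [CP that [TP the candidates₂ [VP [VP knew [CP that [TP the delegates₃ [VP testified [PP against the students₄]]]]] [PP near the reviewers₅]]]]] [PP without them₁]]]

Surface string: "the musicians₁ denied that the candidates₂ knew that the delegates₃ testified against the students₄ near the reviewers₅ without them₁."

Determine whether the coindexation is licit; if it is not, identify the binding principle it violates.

The two coindexed NPs are *the musicians₁* and *them₁*.
*them₁* is a pronoun. Its binding domain is the matrix TP, whose subject is the musicians₁.
*the musicians₁* c-commands it within that domain and carries the same index.
The pronoun is locally bound → Principle B violation.

Principle B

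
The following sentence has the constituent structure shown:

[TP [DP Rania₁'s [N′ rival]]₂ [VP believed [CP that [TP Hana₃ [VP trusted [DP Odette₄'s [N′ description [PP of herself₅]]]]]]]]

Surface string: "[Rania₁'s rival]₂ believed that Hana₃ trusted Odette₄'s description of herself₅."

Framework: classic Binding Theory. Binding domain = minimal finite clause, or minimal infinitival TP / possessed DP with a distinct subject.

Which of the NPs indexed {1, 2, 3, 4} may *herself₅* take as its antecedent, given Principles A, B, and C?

{4}

*herself* is an anaphor, so Principle A applies: it must be bound in its binding domain.
Binding domain of *herself₅*: the possessed DP, whose subject is Odette₄.
*Rania₁* does not c-command the anaphor → cannot bind it.
*[Rania₁'s rival]₂* c-commands the anaphor but is outside its binding domain → cannot satisfy Principle A.
*Hana₃* c-commands the anaphor but is outside its binding domain → cannot satisfy Principle A.
*Odette₄* c-commands the anaphor within its binding domain → licit binder.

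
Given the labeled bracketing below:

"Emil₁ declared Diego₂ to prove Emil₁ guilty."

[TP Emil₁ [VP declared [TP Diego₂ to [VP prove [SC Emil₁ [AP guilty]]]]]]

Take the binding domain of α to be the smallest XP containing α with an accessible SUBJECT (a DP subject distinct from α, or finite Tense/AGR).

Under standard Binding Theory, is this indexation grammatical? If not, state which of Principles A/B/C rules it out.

The two coindexed NPs are *Emil₁* (the lower occurrence) and *Emil₁* (the higher occurrence).
*Emil₁* (the lower occurrence) is an R-expression. Principle C requires it to be free everywhere.
*Emil₁* (the higher occurrence) c-commands it and carries the same index.
The R-expression is bound → Principle C violation.

Principle C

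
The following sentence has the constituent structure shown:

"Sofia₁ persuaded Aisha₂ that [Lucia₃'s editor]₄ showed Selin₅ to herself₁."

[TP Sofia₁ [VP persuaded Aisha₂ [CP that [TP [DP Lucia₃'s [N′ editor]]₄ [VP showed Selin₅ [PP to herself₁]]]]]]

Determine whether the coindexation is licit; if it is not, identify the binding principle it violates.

Principle A

The two coindexed NPs are *Sofia₁* and *herself₁*.
*herself₁* is an anaphor. Principle A requires it to be bound within its binding domain — the embedded TP, whose subject is [Lucia₃'s editor]₄.
Within that domain it is c-commanded by *[Lucia₃'s editor]₄*, *Selin₅*, none of which share its index.
*Sofia₁* does c-command the anaphor, but from outside its binding domain.
The anaphor is unbound in its domain → Principle A violation.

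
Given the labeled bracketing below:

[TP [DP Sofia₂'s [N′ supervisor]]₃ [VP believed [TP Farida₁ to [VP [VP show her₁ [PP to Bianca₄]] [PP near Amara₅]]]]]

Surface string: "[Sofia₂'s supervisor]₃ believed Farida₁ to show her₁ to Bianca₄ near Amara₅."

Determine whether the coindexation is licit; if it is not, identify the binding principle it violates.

Principle B

The two coindexed NPs are *Farida₁* and *her₁*.
*her₁* is a pronoun. Its binding domain is the embedded TP, whose subject is Farida₁.
*Farida₁* c-commands it within that domain and carries the same index.
The pronoun is locally bound → Principle B violation.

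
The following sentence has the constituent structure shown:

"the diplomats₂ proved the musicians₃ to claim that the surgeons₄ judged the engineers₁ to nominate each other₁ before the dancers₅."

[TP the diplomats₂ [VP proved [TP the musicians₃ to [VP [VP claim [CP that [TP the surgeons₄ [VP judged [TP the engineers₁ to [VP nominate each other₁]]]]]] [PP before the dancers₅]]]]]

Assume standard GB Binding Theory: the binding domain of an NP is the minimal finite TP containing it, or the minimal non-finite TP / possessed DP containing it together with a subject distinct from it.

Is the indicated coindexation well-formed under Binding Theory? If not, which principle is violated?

The two coindexed NPs are *the engineers₁* and *each other₁*.
*each other₁* is an anaphor; its binding domain is the embedded TP, whose subject is the engineers₁. *the engineers₁* c-commands it within that domain and shares its index, so Principle A is satisfied.
*the engineers₁* is an R-expression; *each other₁* does not c-command it, and no other NP shares its index, so Principle C is satisfied.
All principles are respected.

grammatical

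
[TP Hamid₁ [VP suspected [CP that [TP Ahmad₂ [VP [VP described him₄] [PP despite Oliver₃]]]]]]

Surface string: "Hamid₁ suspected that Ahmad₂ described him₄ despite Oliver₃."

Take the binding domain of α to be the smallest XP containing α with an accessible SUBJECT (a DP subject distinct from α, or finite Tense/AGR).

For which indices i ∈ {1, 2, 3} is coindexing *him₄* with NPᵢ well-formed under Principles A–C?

{1, 3}

*him* is a pronoun, so Principle B applies: it must be free in its binding domain.
Binding domain of *him₄*: the embedded TP, whose subject is Ahmad₂.
*Hamid₁* c-commands the pronoun but from outside its binding domain, and is not c-commanded by it → coindexation permitted.
*Ahmad₂* c-commands the pronoun within its binding domain → coindexation would violate Principle B.
*Oliver₃* and the pronoun do not c-command one another → neither Principle B nor Principle C is at stake; coindexation permitted.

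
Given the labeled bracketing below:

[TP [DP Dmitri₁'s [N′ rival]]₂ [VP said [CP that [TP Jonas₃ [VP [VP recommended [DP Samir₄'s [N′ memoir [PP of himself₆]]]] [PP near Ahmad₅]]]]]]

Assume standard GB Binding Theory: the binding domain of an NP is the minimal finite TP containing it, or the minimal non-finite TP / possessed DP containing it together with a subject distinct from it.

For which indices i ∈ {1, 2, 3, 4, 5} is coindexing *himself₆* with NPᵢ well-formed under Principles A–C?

{4}

*himself* is an anaphor, so Principle A applies: it must be bound in its binding domain.
Binding domain of *himself₆*: the possessed DP, whose subject is Samir₄.
*Dmitri₁* does not c-command the anaphor → cannot bind it.
*[Dmitri₁'s rival]₂* c-commands the anaphor but is outside its binding domain → cannot satisfy Principle A.
*Jonas₃* c-commands the anaphor but is outside its binding domain → cannot satisfy Principle A.
*Samir₄* c-commands the anaphor within its binding domain → licit binder.
*Ahmad₅* does not c-command the anaphor → cannot bind it.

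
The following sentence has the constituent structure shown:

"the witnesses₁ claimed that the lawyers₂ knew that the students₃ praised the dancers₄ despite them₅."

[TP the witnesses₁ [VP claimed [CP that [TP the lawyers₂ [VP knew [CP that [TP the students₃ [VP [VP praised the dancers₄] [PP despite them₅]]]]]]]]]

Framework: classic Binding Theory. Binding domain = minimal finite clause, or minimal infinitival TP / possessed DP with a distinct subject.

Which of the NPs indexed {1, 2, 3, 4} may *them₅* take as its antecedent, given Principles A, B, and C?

*them* is a pronoun, so Principle B applies: it must be free in its binding domain.
Binding domain of *them₅*: the embedded TP, whose subject is the students₃.
*the witnesses₁* c-commands the pronoun but from outside its binding domain, and is not c-commanded by it → coindexation permitted.
*the lawyers₂* c-commands the pronoun but from outside its binding domain, and is not c-commanded by it → coindexation permitted.
*the students₃* c-commands the pronoun within its binding domain → coindexation would violate Principle B.
*the dancers₄* and the pronoun do not c-command one another → neither Principle B nor Principle C is at stake; coindexation permitted.

{1, 2, 4}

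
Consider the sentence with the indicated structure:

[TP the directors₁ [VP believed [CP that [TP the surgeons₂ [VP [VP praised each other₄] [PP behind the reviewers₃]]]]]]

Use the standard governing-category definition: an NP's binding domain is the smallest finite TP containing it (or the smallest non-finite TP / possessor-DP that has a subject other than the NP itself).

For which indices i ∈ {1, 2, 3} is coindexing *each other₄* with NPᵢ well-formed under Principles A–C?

*each other* is an anaphor, so Principle A applies: it must be bound in its binding domain.
Binding domain of *each other₄*: the embedded TP, whose subject is the surgeons₂.
*the directors₁* c-commands the anaphor but is outside its binding domain → cannot satisfy Principle A.
*the surgeons₂* c-commands the anaphor within its binding domain → licit binder.
*the reviewers₃* does not c-command the anaphor → cannot bind it.

{2}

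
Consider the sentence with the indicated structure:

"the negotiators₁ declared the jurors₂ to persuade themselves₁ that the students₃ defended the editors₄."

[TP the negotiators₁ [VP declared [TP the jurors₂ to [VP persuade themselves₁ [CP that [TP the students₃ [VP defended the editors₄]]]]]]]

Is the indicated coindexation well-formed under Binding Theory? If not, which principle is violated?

The two coindexed NPs are *the negotiators₁* and *themselves₁*.
*themselves₁* is an anaphor. Principle A requires it to be bound within its binding domain — the embedded TP, whose subject is the jurors₂.
Within that domain it is c-commanded by *the jurors₂*, which does not share its index.
*the negotiators₁* does c-command the anaphor, but from outside its binding domain.
The anaphor is unbound in its domain → Principle A violation.

Principle A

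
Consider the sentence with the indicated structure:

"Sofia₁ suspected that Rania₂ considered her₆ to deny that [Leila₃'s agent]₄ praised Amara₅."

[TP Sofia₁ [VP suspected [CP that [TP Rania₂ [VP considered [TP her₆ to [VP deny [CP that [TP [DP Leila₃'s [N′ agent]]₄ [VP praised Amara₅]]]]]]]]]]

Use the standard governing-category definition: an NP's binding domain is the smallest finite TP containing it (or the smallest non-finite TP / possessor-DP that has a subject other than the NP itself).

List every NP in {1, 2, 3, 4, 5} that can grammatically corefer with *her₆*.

*her* is a pronoun, so Principle B applies: it must be free in its binding domain.
Binding domain of *her₆*: the embedded TP, whose subject is Rania₂.
*Sofia₁* c-commands the pronoun but from outside its binding domain, and is not c-commanded by it → coindexation permitted.
*Rania₂* c-commands the pronoun within its binding domain → coindexation would violate Principle B.
*Leila₃*: the pronoun c-commands this R-expression → coindexation would violate Principle C on *Leila₃*.
*[Leila₃'s agent]₄*: the pronoun c-commands this R-expression → coindexation would violate Principle C on *[Leila₃'s agent]₄*.
*Amara₅*: the pronoun c-commands this R-expression → coindexation would violate Principle C on *Amara₅*.

{1}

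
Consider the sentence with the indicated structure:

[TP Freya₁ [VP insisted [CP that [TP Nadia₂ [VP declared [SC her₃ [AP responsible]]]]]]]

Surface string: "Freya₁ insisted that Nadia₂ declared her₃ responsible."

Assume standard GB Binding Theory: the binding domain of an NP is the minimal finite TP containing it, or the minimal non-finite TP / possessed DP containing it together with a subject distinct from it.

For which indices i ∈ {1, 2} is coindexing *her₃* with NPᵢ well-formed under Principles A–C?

*her* is a pronoun, so Principle B applies: it must be free in its binding domain.
Binding domain of *her₃*: the embedded TP, whose subject is Nadia₂.
*Freya₁* c-commands the pronoun but from outside its binding domain, and is not c-commanded by it → coindexation permitted.
*Nadia₂* c-commands the pronoun within its binding domain → coindexation would violate Principle B.

{1}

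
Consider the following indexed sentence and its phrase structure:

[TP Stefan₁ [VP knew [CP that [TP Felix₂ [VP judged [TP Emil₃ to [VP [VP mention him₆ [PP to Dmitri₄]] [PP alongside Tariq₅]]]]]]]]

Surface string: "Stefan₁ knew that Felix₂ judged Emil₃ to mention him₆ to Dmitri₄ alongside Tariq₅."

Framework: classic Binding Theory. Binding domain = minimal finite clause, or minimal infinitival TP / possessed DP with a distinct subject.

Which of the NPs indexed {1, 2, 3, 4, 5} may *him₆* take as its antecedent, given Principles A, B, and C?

{1, 2, 5}

*him* is a pronoun, so Principle B applies: it must be free in its binding domain.
Binding domain of *him₆*: the embedded TP, whose subject is Emil₃.
*Stefan₁* c-commands the pronoun but from outside its binding domain, and is not c-commanded by it → coindexation permitted.
*Felix₂* c-commands the pronoun but from outside its binding domain, and is not c-commanded by it → coindexation permitted.
*Emil₃* c-commands the pronoun within its binding domain → coindexation would violate Principle B.
*Dmitri₄*: the pronoun c-commands this R-expression → coindexation would violate Principle C on *Dmitri₄*.
*Tariq₅* and the pronoun do not c-command one another → neither Principle B nor Principle C is at stake; coindexation permitted.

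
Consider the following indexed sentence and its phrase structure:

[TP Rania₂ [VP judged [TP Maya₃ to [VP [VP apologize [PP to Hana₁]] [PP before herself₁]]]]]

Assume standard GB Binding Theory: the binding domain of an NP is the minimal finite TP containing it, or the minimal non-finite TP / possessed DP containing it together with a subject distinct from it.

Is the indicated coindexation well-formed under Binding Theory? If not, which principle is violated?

Principle A

The two coindexed NPs are *Hana₁* and *herself₁*.
*herself₁* is an anaphor. Principle A requires it to be bound within its binding domain — the embedded TP, whose subject is Maya₃.
Within that domain it is c-commanded by *Maya₃*, which does not share its index.
*Hana₁* does not c-command the anaphor at all.
The anaphor is unbound in its domain → Principle A violation.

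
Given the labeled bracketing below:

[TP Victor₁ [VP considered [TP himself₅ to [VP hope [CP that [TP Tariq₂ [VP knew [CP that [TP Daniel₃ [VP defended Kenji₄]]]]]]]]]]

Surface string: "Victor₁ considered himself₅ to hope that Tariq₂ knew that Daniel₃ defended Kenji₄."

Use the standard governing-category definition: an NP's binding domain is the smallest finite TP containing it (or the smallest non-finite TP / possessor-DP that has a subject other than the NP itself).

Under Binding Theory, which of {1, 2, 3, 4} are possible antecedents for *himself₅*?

*himself* is an anaphor, so Principle A applies: it must be bound in its binding domain.
Binding domain of *himself₅*: the matrix TP, whose subject is Victor₁.
*Victor₁* c-commands the anaphor within its binding domain → licit binder.
*Tariq₂* does not c-command the anaphor → cannot bind it.
*Daniel₃* does not c-command the anaphor → cannot bind it.
*Kenji₄* does not c-command the anaphor → cannot bind it.

{1}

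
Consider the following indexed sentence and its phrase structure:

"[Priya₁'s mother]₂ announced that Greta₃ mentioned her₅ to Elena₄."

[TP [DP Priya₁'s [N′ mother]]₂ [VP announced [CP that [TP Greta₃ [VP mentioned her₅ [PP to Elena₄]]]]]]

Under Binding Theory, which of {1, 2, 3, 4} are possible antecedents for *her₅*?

*her* is a pronoun, so Principle B applies: it must be free in its binding domain.
Binding domain of *her₅*: the embedded TP, whose subject is Greta₃.
*Priya₁* and the pronoun do not c-command one another → neither Principle B nor Principle C is at stake; coindexation permitted.
*[Priya₁'s mother]₂* c-commands the pronoun but from outside its binding domain, and is not c-commanded by it → coindexation permitted.
*Greta₃* c-commands the pronoun within its binding domain → coindexation would violate Principle B.
*Elena₄*: the pronoun c-commands this R-expression → coindexation would violate Principle C on *Elena₄*.

{1, 2}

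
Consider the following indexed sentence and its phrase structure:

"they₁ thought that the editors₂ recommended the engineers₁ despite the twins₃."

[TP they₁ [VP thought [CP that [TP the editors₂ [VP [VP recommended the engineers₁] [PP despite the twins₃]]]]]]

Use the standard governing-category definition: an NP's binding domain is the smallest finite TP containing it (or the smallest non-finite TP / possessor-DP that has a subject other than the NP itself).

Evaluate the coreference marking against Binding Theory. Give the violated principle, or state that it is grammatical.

The two coindexed NPs are *they₁* and *the engineers₁*.
*the engineers₁* is an R-expression. Principle C requires it to be free everywhere.
*they₁* c-commands it and carries the same index.
The R-expression is bound → Principle C violation.

Principle C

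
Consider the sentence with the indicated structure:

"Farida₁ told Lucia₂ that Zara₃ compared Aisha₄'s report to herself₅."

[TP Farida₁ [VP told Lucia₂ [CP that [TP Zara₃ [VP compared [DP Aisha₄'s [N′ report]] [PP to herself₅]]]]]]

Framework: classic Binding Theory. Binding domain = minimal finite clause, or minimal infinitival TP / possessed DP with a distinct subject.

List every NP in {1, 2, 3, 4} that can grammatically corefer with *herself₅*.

*herself* is an anaphor, so Principle A applies: it must be bound in its binding domain.
Binding domain of *herself₅*: the embedded TP, whose subject is Zara₃.
*Farida₁* c-commands the anaphor but is outside its binding domain → cannot satisfy Principle A.
*Lucia₂* c-commands the anaphor but is outside its binding domain → cannot satisfy Principle A.
*Zara₃* c-commands the anaphor within its binding domain → licit binder.
*Aisha₄* does not c-command the anaphor → cannot bind it.

{3}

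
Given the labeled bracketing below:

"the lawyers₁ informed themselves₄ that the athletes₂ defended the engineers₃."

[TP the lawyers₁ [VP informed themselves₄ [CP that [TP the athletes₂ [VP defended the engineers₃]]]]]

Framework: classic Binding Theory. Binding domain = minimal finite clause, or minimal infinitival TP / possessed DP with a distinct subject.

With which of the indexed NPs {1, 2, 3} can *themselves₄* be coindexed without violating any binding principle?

{1}

*themselves* is an anaphor, so Principle A applies: it must be bound in its binding domain.
Binding domain of *themselves₄*: the matrix TP, whose subject is the lawyers₁.
*the lawyers₁* c-commands the anaphor within its binding domain → licit binder.
*the athletes₂* does not c-command the anaphor → cannot bind it.
*the engineers₃* does not c-command the anaphor → cannot bind it.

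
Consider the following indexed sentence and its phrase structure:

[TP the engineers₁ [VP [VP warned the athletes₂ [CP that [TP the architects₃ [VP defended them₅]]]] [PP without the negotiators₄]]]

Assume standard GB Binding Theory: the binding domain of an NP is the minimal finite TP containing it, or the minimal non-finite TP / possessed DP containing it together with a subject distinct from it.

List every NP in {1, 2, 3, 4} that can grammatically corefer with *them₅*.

*them* is a pronoun, so Principle B applies: it must be free in its binding domain.
Binding domain of *them₅*: the embedded TP, whose subject is the architects₃.
*the engineers₁* c-commands the pronoun but from outside its binding domain, and is not c-commanded by it → coindexation permitted.
*the athletes₂* c-commands the pronoun but from outside its binding domain, and is not c-commanded by it → coindexation permitted.
*the architects₃* c-commands the pronoun within its binding domain → coindexation would violate Principle B.
*the negotiators₄* and the pronoun do not c-command one another → neither Principle B nor Principle C is at stake; coindexation permitted.

{1, 2, 4}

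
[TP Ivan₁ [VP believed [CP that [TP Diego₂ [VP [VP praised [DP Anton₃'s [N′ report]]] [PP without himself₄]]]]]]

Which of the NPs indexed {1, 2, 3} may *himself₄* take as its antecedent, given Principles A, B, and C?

{2}

*himself* is an anaphor, so Principle A applies: it must be bound in its binding domain.
Binding domain of *himself₄*: the embedded TP, whose subject is Diego₂.
*Ivan₁* c-commands the anaphor but is outside its binding domain → cannot satisfy Principle A.
*Diego₂* c-commands the anaphor within its binding domain → licit binder.
*Anton₃* does not c-command the anaphor → cannot bind it.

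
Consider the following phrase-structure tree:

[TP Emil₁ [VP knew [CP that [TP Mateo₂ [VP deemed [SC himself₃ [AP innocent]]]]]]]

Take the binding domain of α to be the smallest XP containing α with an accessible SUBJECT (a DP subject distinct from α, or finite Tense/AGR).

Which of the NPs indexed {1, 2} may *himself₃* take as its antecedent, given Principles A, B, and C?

*himself* is an anaphor, so Principle A applies: it must be bound in its binding domain.
Binding domain of *himself₃*: the embedded TP, whose subject is Mateo₂.
*Emil₁* c-commands the anaphor but is outside its binding domain → cannot satisfy Principle A.
*Mateo₂* c-commands the anaphor within its binding domain → licit binder.

{2}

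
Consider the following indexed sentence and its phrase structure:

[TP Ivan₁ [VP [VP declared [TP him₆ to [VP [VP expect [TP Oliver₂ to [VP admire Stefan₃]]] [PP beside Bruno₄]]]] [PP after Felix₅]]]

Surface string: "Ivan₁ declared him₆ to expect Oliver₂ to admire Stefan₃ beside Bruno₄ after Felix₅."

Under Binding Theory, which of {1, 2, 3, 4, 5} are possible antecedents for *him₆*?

*him* is a pronoun, so Principle B applies: it must be free in its binding domain.
Binding domain of *him₆*: the matrix TP, whose subject is Ivan₁.
*Ivan₁* c-commands the pronoun within its binding domain → coindexation would violate Principle B.
*Oliver₂*: the pronoun c-commands this R-expression → coindexation would violate Principle C on *Oliver₂*.
*Stefan₃*: the pronoun c-commands this R-expression → coindexation would violate Principle C on *Stefan₃*.
*Bruno₄*: the pronoun c-commands this R-expression → coindexation would violate Principle C on *Bruno₄*.
*Felix₅* and the pronoun do not c-command one another → neither Principle B nor Principle C is at stake; coindexation permitted.

{5}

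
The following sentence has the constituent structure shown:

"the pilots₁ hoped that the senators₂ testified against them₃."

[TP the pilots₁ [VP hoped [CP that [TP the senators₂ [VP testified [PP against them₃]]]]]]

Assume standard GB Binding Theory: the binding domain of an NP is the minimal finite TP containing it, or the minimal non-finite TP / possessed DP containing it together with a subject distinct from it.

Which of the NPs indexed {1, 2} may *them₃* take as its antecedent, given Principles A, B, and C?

{1}

*them* is a pronoun, so Principle B applies: it must be free in its binding domain.
Binding domain of *them₃*: the embedded TP, whose subject is the senators₂.
*the pilots₁* c-commands the pronoun but from outside its binding domain, and is not c-commanded by it → coindexation permitted.
*the senators₂* c-commands the pronoun within its binding domain → coindexation would violate Principle B.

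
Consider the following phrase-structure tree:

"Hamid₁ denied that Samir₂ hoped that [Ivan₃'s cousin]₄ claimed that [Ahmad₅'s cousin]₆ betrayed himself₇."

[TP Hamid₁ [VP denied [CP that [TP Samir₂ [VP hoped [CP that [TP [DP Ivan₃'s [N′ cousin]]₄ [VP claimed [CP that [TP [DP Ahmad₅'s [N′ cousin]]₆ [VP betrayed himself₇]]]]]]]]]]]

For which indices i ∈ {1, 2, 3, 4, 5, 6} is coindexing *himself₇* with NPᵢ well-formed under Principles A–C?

{6}

*himself* is an anaphor, so Principle A applies: it must be bound in its binding domain.
Binding domain of *himself₇*: the embedded TP, whose subject is [Ahmad₅'s cousin]₆.
*Hamid₁* c-commands the anaphor but is outside its binding domain → cannot satisfy Principle A.
*Samir₂* c-commands the anaphor but is outside its binding domain → cannot satisfy Principle A.
*Ivan₃* does not c-command the anaphor → cannot bind it.
*[Ivan₃'s cousin]₄* c-commands the anaphor but is outside its binding domain → cannot satisfy Principle A.
*Ahmad₅* does not c-command the anaphor → cannot bind it.
*[Ahmad₅'s cousin]₆* c-commands the anaphor within its binding domain → licit binder.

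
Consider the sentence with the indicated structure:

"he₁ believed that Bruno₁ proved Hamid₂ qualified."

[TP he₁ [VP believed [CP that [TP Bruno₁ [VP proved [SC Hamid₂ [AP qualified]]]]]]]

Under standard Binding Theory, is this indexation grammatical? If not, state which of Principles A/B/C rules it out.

Principle C

The two coindexed NPs are *he₁* and *Bruno₁*.
*Bruno₁* is an R-expression. Principle C requires it to be free everywhere.
*he₁* c-commands it and carries the same index.
The R-expression is bound → Principle C violation.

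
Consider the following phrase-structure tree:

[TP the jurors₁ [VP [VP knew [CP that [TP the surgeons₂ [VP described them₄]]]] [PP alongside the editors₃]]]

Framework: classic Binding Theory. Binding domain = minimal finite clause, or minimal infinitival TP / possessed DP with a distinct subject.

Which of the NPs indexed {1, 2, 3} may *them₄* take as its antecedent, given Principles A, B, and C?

{1, 3}

*them* is a pronoun, so Principle B applies: it must be free in its binding domain.
Binding domain of *them₄*: the embedded TP, whose subject is the surgeons₂.
*the jurors₁* c-commands the pronoun but from outside its binding domain, and is not c-commanded by it → coindexation permitted.
*the surgeons₂* c-commands the pronoun within its binding domain → coindexation would violate Principle B.
*the editors₃* and the pronoun do not c-command one another → neither Principle B nor Principle C is at stake; coindexation permitted.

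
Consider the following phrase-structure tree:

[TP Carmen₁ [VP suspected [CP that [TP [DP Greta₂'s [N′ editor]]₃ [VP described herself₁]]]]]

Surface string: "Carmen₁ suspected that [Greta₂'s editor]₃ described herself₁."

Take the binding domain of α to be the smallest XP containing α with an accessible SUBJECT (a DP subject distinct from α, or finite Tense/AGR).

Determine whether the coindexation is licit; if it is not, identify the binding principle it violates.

The two coindexed NPs are *Carmen₁* and *herself₁*.
*herself₁* is an anaphor. Principle A requires it to be bound within its binding domain — the embedded TP, whose subject is [Greta₂'s editor]₃.
Within that domain it is c-commanded by *[Greta₂'s editor]₃*, which does not share its index.
*Carmen₁* does c-command the anaphor, but from outside its binding domain.
The anaphor is unbound in its domain → Principle A violation.

Principle A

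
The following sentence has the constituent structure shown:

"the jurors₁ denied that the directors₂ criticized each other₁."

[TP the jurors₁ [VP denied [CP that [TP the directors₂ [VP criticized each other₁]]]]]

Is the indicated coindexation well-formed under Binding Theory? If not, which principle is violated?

The two coindexed NPs are *the jurors₁* and *each other₁*.
*each other₁* is an anaphor. Principle A requires it to be bound within its binding domain — the embedded TP, whose subject is the directors₂.
Within that domain it is c-commanded by *the directors₂*, which does not share its index.
*the jurors₁* does c-command the anaphor, but from outside its binding domain.
The anaphor is unbound in its domain → Principle A violation.

Principle A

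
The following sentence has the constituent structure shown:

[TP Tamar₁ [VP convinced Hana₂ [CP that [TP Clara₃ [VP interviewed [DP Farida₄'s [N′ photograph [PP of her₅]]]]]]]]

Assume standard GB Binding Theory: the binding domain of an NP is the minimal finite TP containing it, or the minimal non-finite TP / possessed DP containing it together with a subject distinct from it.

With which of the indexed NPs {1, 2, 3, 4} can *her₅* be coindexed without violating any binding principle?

{1, 2, 3}

*her* is a pronoun, so Principle B applies: it must be free in its binding domain.
Binding domain of *her₅*: the possessed DP, whose subject is Farida₄.
*Tamar₁* c-commands the pronoun but from outside its binding domain, and is not c-commanded by it → coindexation permitted.
*Hana₂* c-commands the pronoun but from outside its binding domain, and is not c-commanded by it → coindexation permitted.
*Clara₃* c-commands the pronoun but from outside its binding domain, and is not c-commanded by it → coindexation permitted.
*Farida₄* c-commands the pronoun within its binding domain → coindexation would violate Principle B.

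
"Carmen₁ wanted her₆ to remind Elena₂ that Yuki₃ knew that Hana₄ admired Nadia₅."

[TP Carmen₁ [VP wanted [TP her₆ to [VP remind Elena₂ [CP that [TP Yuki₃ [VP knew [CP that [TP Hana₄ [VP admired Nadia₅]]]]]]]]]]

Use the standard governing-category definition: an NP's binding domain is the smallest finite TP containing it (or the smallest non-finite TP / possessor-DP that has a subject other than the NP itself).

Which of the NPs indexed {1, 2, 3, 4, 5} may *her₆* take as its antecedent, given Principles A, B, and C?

none

*her* is a pronoun, so Principle B applies: it must be free in its binding domain.
Binding domain of *her₆*: the matrix TP, whose subject is Carmen₁.
*Carmen₁* c-commands the pronoun within its binding domain → coindexation would violate Principle B.
*Elena₂*: the pronoun c-commands this R-expression → coindexation would violate Principle C on *Elena₂*.
*Yuki₃*: the pronoun c-commands this R-expression → coindexation would violate Principle C on *Yuki₃*.
*Hana₄*: the pronoun c-commands this R-expression → coindexation would violate Principle C on *Hana₄*.
*Nadia₅*: the pronoun c-commands this R-expression → coindexation would violate Principle C on *Nadia₅*.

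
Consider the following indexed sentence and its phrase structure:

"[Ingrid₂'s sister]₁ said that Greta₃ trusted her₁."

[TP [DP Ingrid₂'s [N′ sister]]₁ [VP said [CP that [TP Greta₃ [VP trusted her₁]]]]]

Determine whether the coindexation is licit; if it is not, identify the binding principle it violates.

The two coindexed NPs are *[Ingrid₂'s sister]₁* and *her₁*.
*her₁* is a pronoun; its binding domain is the embedded TP, whose subject is Greta₃. Within that domain it is c-commanded only by *Greta₃*, which carries a different index — the pronoun is free locally, so Principle B holds.
*[Ingrid₂'s sister]₁* is an R-expression; *her₁* does not c-command it, and no other NP shares its index, so Principle C is satisfied.
All principles are respected.

grammatical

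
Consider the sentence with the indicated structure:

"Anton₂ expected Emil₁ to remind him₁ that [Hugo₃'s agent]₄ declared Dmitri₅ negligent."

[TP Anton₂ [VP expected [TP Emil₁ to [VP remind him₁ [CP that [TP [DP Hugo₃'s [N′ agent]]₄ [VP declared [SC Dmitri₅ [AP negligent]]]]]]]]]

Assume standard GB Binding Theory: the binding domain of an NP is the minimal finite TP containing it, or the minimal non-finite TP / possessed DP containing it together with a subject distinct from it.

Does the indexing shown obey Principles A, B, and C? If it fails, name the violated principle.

The two coindexed NPs are *Emil₁* and *him₁*.
*him₁* is a pronoun. Its binding domain is the embedded TP, whose subject is Emil₁.
*Emil₁* c-commands it within that domain and carries the same index.
The pronoun is locally bound → Principle B violation.

Principle B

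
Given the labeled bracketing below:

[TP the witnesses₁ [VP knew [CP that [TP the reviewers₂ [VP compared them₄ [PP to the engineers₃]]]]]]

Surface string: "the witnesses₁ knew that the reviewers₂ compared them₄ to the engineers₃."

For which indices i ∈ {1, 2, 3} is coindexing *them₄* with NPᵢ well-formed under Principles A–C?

{1}

*them* is a pronoun, so Principle B applies: it must be free in its binding domain.
Binding domain of *them₄*: the embedded TP, whose subject is the reviewers₂.
*the witnesses₁* c-commands the pronoun but from outside its binding domain, and is not c-commanded by it → coindexation permitted.
*the reviewers₂* c-commands the pronoun within its binding domain → coindexation would violate Principle B.
*the engineers₃*: the pronoun c-commands this R-expression → coindexation would violate Principle C on *the engineers₃*.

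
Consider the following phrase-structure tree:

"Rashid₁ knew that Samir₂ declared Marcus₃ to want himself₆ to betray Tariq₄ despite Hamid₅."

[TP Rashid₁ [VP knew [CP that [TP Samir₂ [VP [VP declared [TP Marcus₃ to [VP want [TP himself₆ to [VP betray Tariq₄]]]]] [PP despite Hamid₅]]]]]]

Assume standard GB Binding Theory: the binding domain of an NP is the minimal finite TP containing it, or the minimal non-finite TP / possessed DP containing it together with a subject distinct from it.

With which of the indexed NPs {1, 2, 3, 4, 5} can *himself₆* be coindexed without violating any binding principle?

*himself* is an anaphor, so Principle A applies: it must be bound in its binding domain.
Binding domain of *himself₆*: the embedded TP, whose subject is Marcus₃.
*Rashid₁* c-commands the anaphor but is outside its binding domain → cannot satisfy Principle A.
*Samir₂* c-commands the anaphor but is outside its binding domain → cannot satisfy Principle A.
*Marcus₃* c-commands the anaphor within its binding domain → licit binder.
*Tariq₄* does not c-command the anaphor → cannot bind it.
*Hamid₅* does not c-command the anaphor → cannot bind it.

{3}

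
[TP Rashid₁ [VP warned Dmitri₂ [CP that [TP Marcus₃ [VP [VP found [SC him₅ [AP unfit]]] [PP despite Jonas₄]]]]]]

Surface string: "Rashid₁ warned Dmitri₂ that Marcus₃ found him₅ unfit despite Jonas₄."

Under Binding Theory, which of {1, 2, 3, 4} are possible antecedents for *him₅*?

{1, 2, 4}

*him* is a pronoun, so Principle B applies: it must be free in its binding domain.
Binding domain of *him₅*: the embedded TP, whose subject is Marcus₃.
*Rashid₁* c-commands the pronoun but from outside its binding domain, and is not c-commanded by it → coindexation permitted.
*Dmitri₂* c-commands the pronoun but from outside its binding domain, and is not c-commanded by it → coindexation permitted.
*Marcus₃* c-commands the pronoun within its binding domain → coindexation would violate Principle B.
*Jonas₄* and the pronoun do not c-command one another → neither Principle B nor Principle C is at stake; coindexation permitted.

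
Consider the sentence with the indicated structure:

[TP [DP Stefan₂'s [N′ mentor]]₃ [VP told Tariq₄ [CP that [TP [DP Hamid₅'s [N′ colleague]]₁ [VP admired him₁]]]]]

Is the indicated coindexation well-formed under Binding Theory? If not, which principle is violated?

Principle B

The two coindexed NPs are *[Hamid₅'s colleague]₁* and *him₁*.
*him₁* is a pronoun. Its binding domain is the embedded TP, whose subject is [Hamid₅'s colleague]₁.
*[Hamid₅'s colleague]₁* c-commands it within that domain and carries the same index.
The pronoun is locally bound → Principle B violation.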